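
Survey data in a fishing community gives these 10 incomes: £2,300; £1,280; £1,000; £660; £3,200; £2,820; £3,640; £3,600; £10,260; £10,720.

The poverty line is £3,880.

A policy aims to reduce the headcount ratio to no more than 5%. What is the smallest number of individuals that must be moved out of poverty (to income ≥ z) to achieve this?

8

Currently q = 8 of N = 10 are below the line (H = 0.800).
A headcount ratio of at most 5% allows at most ⌊0.05 × 10⌋ = 0 poor individuals.
So at least 8 − 0 = 8 must be lifted.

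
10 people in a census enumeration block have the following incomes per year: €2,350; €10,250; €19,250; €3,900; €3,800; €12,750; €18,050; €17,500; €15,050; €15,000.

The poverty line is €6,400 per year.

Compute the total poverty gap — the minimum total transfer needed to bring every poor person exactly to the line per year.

Below z: €2,350, €3,800, €3,900 (q = 3 of N = 10).
Individual gaps: 6400−2350 = 4050; 6400−3800 = 2600; 6400−3900 = 2500.
Aggregate gap = €9,150.

€9,150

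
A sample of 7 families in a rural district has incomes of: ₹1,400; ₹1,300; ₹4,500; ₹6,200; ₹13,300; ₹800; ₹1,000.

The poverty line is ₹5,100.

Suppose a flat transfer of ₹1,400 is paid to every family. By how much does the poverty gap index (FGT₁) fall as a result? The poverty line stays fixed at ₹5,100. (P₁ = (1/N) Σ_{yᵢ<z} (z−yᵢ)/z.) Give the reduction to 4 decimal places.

Before: below the line — ₹800, ₹1,000, ₹1,300, ₹1,400, ₹4,500; poverty gap index (FGT₁) = 0.462185.
After the ₹1,400 transfer: below the line — ₹2,200, ₹2,400, ₹2,700, ₹2,800; poverty gap index (FGT₁) = 0.288515.
Reduction = 0.462185 − 0.288515 = 0.1737.

0.1737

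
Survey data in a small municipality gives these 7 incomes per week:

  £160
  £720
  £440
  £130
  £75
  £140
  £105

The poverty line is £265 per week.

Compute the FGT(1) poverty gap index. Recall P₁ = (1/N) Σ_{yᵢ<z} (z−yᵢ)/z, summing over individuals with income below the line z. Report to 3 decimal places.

Poor units: £75, £105, £130, £140, £160 (q = 5 of N = 7).
Gap ratios (z−y)/z: (265−75)/265 = 0.7170; (265−105)/265 = 0.6038; (265−130)/265 = 0.5094; (265−140)/265 = 0.4717; (265−160)/265 = 0.3962.
Sum of shortfalls = 2.698113; P₁ averages over all N: 2.698113 / 7 = 0.385.

0.385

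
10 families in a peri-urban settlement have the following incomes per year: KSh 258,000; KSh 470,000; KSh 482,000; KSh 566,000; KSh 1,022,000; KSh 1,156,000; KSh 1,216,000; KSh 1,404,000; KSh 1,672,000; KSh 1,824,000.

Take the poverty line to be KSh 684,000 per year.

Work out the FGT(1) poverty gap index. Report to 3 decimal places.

Incomes under z: KSh 258,000, KSh 470,000, KSh 482,000, KSh 566,000 (q = 4 of N = 10).
Shortfall ratios: (684000−258000)/684000 = 0.6228; (684000−470000)/684000 = 0.3129; (684000−482000)/684000 = 0.2953; (684000−566000)/684000 = 0.1725.
Sum of shortfalls = 1.403509; P₁ averages over all N: 1.403509 / 10 = 0.140.

0.140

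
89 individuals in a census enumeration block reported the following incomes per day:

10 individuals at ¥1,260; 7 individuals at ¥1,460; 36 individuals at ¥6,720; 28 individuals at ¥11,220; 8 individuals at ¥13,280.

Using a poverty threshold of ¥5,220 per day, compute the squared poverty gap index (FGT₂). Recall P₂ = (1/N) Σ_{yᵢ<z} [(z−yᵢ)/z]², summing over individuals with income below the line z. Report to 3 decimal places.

0.105

Below the line: 10×¥1,260, 7×¥1,460 (q = 17 of N = 89).
Normalized shortfalls: (5220−1260)/5220 = 0.7586 (×10); (5220−1460)/5220 = 0.7203 (×7).
Squared: 0.5755 (×10); 0.5188 (×7).
Sum = 9.386944; P₂ = 9.386944 / 89 = 0.105.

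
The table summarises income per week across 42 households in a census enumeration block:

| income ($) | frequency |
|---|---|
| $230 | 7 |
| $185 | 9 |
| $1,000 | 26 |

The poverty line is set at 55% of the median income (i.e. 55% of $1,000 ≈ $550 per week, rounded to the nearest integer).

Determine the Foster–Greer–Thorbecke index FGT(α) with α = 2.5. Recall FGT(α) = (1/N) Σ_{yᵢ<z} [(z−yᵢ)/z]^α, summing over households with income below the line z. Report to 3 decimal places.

0.120

Below z: 9×$185, 7×$230 (q = 16 of N = 42).
Normalized shortfalls: (550−185)/550 = 0.6636 (×9); (550−230)/550 = 0.5818 (×7).
Raised to α = 2.5: 0.35878 (×9); 0.25821 (×7).
Sum = 5.036449; FGT(2.5) = 5.036449 / 42 = 0.120.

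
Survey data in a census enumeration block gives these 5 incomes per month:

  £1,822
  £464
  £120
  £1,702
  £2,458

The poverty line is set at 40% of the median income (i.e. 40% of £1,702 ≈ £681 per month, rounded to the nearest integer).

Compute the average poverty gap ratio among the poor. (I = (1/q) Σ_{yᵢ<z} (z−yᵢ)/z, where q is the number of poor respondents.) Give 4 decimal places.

0.5712

Below z: £120, £464 (q = 2 of N = 5).
Relative gaps: 0.8238, 0.3186; sum = 1.142438.
The income-gap ratio divides by q (the poor only): 1.142438 / 2 = 0.5712.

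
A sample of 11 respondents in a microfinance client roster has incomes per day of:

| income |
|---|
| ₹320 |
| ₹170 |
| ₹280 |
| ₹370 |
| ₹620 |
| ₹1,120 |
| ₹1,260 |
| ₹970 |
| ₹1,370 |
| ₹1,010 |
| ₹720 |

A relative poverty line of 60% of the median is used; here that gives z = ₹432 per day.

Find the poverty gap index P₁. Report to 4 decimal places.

Incomes under z: ₹170, ₹280, ₹320, ₹370 (q = 4 of N = 11).
Shortfall ratios: (432−170)/432 = 0.6065; (432−280)/432 = 0.3519; (432−320)/432 = 0.2593; (432−370)/432 = 0.1435.
Σ = 1.361111. Dividing by the full population N = 11 gives P₁ = 0.1237.

0.1237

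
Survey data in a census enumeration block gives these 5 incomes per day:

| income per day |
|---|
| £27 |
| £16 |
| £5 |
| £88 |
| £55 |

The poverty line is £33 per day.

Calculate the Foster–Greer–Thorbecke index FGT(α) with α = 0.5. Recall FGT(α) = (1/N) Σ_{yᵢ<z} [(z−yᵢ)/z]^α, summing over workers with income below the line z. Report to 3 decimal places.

Poor units: £5, £16, £27 (q = 3 of N = 5).
Normalized shortfalls: (33−5)/33 = 0.8485; (33−16)/33 = 0.5152; (33−27)/33 = 0.1818.
Raised to α = 0.5: 0.92113; 0.71774; 0.42640.
Sum = 2.065274; FGT(0.5) = 2.065274 / 5 = 0.413.

0.413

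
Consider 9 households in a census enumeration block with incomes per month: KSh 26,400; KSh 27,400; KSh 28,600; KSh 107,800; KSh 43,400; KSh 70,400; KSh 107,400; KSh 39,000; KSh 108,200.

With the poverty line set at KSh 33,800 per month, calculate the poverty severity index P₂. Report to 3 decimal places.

Incomes under z: KSh 26,400, KSh 27,400, KSh 28,600 (q = 3 of N = 9).
Normalized shortfalls: (33800−26400)/33800 = 0.2189; (33800−27400)/33800 = 0.1893; (33800−28600)/33800 = 0.1538.
Squared: 0.0479; 0.0359; 0.0237.
Sum = 0.107454; P₂ = 0.107454 / 9 = 0.012.

0.012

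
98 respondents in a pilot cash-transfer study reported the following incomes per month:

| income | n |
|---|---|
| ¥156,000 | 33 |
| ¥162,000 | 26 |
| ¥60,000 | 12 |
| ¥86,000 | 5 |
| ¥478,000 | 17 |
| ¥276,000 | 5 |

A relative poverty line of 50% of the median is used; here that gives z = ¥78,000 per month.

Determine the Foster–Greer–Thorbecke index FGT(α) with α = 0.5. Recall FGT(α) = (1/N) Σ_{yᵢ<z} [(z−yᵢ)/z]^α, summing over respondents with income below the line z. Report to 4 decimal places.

0.0588

Below the line: 12×¥60,000 (q = 12 of N = 98).
Gap ratios (z−y)/z: (78000−60000)/78000 = 0.2308 (×12).
Raised to α = 0.5: 0.48038 (×12).
Sum = 5.764614; FGT(0.5) = 5.764614 / 98 = 0.0588.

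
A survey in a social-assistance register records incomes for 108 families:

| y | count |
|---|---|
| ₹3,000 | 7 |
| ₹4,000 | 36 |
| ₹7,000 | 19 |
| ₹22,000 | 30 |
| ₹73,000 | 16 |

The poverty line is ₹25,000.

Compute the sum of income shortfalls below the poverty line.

Poor units: 7×₹3,000, 36×₹4,000, 19×₹7,000, 30×₹22,000 (q = 92 of N = 108).
Individual gaps: 7×(25000−3000) = 154000; 36×(25000−4000) = 756000; 19×(25000−7000) = 342000; 30×(25000−22000) = 90000.
Aggregate gap = ₹1,342,000.

₹1,342,000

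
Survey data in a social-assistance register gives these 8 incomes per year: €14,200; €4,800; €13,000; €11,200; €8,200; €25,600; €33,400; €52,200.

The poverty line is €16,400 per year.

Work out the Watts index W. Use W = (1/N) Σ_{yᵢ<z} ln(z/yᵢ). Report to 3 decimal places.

Poor units: €4,800, €8,200, €11,200, €13,000, €14,200 (q = 5 of N = 8).
ln(z/y) terms: ln(16400/4800) = 1.2287; ln(16400/8200) = 0.6931; ln(16400/11200) = 0.3814; ln(16400/13000) = 0.2323; ln(16400/14200) = 0.1440.
W = 2.679552 / 8 = 0.335.

0.335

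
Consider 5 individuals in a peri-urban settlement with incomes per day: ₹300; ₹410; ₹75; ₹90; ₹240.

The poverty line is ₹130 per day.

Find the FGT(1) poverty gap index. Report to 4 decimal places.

Incomes under z: ₹75, ₹90 (q = 2 of N = 5).
Shortfall ratios: (130−75)/130 = 0.4231; (130−90)/130 = 0.3077.
Σ = 0.730769. Dividing by the full population N = 5 gives P₁ = 0.1462.

0.1462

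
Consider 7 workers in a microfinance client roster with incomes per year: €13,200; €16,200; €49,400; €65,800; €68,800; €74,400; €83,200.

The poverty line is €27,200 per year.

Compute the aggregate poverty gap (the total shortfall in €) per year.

€25,000

Below z: €13,200, €16,200 (q = 2 of N = 7).
Individual gaps: 27200−13200 = 14000; 27200−16200 = 11000.
Aggregate gap = €25,000.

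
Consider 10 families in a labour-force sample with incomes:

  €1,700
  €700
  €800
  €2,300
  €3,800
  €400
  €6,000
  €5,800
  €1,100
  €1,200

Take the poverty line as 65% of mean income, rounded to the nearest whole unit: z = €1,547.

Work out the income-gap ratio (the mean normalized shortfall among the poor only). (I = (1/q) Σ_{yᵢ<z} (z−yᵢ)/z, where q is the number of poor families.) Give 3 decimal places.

Below z: €400, €700, €800, €1,100, €1,200 (q = 5 of N = 10).
Shortfall ratios (z−y)/z: 0.7414, 0.5475, 0.4829, 0.2889, 0.2243; sum = 2.285068.
The income-gap ratio divides by q (the poor only): 2.285068 / 5 = 0.457.

0.457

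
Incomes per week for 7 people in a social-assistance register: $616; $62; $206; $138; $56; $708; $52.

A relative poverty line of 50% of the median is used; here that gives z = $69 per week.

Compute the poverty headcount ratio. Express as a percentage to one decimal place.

3 of the 7 people have income below $69.
H = 3/7 = 42.9%.

42.9%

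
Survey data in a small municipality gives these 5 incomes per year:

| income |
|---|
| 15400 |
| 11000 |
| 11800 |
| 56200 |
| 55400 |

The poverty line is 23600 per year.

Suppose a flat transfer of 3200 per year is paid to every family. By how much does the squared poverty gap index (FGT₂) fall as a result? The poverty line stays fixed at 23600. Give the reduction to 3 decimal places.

0.064

Before: below the line — 11000, 11800, 15400; squared poverty gap index (FGT₂) = 0.13115.
After the 3200 transfer: below the line — 14200, 15000, 18600; squared poverty gap index (FGT₂) = 0.06727.
Reduction = 0.13115 − 0.06727 = 0.064.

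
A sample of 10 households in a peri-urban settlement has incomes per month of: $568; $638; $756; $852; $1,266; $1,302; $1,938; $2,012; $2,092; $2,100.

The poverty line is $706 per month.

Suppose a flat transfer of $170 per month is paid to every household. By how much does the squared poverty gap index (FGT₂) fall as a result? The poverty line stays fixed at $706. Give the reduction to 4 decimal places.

0.0047

Before: below the line — $568, $638; squared poverty gap index (FGT₂) = 0.004748.
After the $170 transfer: below the line — none; squared poverty gap index (FGT₂) = 0.000000.
Reduction = 0.004748 − 0.000000 = 0.0047.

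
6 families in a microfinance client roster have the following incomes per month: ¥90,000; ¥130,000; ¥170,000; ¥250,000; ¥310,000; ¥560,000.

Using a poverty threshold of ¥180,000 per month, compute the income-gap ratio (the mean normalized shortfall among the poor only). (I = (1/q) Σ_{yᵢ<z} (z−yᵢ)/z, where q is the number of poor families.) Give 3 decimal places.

0.278

Below z: ¥90,000, ¥130,000, ¥170,000 (q = 3 of N = 6).
Relative gaps: 0.5000, 0.2778, 0.0556; sum = 0.833333.
I averages over the q = 3 poor units only: 0.833333 / 3 = 0.278.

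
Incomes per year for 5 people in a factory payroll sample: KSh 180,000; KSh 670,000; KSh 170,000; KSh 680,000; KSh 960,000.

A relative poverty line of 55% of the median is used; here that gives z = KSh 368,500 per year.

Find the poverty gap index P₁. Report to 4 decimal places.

0.2100

Incomes under z: KSh 170,000, KSh 180,000 (q = 2 of N = 5).
Normalized shortfalls: (368500−170000)/368500 = 0.5387; (368500−180000)/368500 = 0.5115.
Σ = 1.050204. Dividing by the full population N = 5 gives P₁ = 0.2100.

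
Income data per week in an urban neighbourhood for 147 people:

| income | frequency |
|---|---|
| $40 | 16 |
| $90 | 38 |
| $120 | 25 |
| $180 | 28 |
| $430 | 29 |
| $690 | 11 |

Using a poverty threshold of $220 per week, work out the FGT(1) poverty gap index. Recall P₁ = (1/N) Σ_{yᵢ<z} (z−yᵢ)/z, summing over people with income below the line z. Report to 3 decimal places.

Below z: 16×$40, 38×$90, 25×$120, 28×$180 (q = 107 of N = 147).
Relative gaps: (220−40)/220 = 0.8182 (×16); (220−90)/220 = 0.5909 (×38); (220−120)/220 = 0.4545 (×25); (220−180)/220 = 0.1818 (×28).
Σ = 52.000000. Dividing by the full population N = 147 gives P₁ = 0.354.

0.354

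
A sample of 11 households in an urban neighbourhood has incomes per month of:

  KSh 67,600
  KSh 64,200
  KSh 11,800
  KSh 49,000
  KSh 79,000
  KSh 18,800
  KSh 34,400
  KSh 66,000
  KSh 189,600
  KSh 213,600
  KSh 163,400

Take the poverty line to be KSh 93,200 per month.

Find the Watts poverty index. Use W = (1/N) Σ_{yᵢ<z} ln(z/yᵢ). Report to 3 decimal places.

0.592

Below the line: KSh 11,800, KSh 18,800, KSh 34,400, KSh 49,000, KSh 64,200, KSh 66,000, KSh 67,600, KSh 79,000 (q = 8 of N = 11).
Log gaps: ln(93200/11800) = 2.0666; ln(93200/18800) = 1.6009; ln(93200/34400) = 0.9967; ln(93200/49000) = 0.6429; ln(93200/64200) = 0.3727; ln(93200/66000) = 0.3451; ln(93200/67600) = 0.3211; ln(93200/79000) = 0.1653.
W = 6.511435 / 11 = 0.592.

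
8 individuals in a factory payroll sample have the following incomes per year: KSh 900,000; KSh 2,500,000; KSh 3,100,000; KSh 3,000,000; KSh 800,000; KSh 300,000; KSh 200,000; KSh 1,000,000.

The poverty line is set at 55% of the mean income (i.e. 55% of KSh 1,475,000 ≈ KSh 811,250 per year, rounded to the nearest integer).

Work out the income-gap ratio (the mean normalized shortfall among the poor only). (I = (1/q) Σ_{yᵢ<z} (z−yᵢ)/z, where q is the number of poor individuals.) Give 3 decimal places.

Poor units: KSh 200,000, KSh 300,000, KSh 800,000 (q = 3 of N = 8).
Shortfall ratios (z−y)/z: 0.7535, 0.6302, 0.0139; sum = 1.397535.
I averages over the q = 3 poor units only: 1.397535 / 3 = 0.466.

0.466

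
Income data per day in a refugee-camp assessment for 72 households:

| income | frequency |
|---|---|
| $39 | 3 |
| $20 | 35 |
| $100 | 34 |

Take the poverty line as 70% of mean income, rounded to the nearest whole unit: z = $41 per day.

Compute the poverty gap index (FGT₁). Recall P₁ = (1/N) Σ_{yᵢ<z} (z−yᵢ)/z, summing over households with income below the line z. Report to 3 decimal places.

Below the line: 35×$20, 3×$39 (q = 38 of N = 72).
Normalized shortfalls: (41−20)/41 = 0.5122 (×35); (41−39)/41 = 0.0488 (×3).
Sum of shortfalls = 18.073171; P₁ averages over all N: 18.073171 / 72 = 0.251.

0.251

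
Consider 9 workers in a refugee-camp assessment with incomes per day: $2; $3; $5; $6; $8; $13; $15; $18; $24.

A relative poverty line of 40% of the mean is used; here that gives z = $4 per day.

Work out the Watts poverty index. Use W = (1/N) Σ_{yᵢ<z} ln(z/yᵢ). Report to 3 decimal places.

Below the line: $2, $3 (q = 2 of N = 9).
Log gaps: ln(4/2) = 0.6931; ln(4/3) = 0.2877.
W = 0.980829 / 9 = 0.109.

0.109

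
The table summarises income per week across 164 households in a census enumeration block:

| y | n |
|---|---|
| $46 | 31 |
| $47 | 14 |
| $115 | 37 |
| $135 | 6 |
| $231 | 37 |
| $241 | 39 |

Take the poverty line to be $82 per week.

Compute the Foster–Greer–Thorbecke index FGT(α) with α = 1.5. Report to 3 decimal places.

0.079

Poor units: 31×$46, 14×$47 (q = 45 of N = 164).
Relative gaps: (82−46)/82 = 0.4390 (×31); (82−47)/82 = 0.4268 (×14).
Raised to α = 1.5: 0.29089 (×31); 0.27886 (×14).
Sum = 12.921672; FGT(1.5) = 12.921672 / 164 = 0.079.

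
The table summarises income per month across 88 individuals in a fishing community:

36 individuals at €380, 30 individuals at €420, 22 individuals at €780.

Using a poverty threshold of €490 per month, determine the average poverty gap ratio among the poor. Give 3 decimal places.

Poor units: 36×€380, 30×€420 (q = 66 of N = 88).
Relative gaps: 0.2245 (×36), 0.1429 (×30); sum = 12.367347.
I averages over the q = 66 poor units only: 12.367347 / 66 = 0.187.

0.187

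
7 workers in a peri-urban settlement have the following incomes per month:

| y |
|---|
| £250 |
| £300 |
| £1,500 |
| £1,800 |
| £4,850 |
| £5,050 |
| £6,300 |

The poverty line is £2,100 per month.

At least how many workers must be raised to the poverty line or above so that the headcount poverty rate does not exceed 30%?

4 of the 7 workers are poor, so H = 4/7 = 0.571.
A headcount ratio of at most 30% allows at most ⌊0.30 × 7⌋ = 2 poor workers.
So at least 4 − 2 = 2 must be lifted.

2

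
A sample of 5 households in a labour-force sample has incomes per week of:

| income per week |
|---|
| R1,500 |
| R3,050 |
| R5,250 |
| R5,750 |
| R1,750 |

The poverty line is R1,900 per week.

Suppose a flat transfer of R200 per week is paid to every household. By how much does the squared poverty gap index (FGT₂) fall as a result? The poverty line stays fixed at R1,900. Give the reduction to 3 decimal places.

0.008

Before: below the line — R1,500, R1,750; squared poverty gap index (FGT₂) = 0.01011.
After the R200 transfer: below the line — R1,700; squared poverty gap index (FGT₂) = 0.00222.
Reduction = 0.01011 − 0.00222 = 0.008.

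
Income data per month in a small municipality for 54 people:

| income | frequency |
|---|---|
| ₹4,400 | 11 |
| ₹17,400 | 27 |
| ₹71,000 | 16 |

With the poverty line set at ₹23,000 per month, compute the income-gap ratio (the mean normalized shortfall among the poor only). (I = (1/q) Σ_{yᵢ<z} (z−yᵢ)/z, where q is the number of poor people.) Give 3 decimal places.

0.407

Below z: 11×₹4,400, 27×₹17,400 (q = 38 of N = 54).
Shortfall ratios (z−y)/z: 0.8087 (×11), 0.2435 (×27); sum = 15.469565.
I averages over the q = 38 poor units only: 15.469565 / 38 = 0.407.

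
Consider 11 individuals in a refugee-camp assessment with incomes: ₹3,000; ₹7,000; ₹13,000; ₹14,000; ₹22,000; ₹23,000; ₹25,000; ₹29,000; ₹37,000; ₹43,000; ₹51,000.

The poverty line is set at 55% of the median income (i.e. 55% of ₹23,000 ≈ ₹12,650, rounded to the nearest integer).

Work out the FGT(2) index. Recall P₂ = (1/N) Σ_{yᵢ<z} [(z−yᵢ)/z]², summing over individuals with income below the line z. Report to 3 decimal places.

Below z: ₹3,000, ₹7,000 (q = 2 of N = 11).
Relative gaps: (12650−3000)/12650 = 0.7628; (12650−7000)/12650 = 0.4466.
Squared: 0.5819; 0.1995.
Sum = 0.781421; P₂ = 0.781421 / 11 = 0.071.

0.071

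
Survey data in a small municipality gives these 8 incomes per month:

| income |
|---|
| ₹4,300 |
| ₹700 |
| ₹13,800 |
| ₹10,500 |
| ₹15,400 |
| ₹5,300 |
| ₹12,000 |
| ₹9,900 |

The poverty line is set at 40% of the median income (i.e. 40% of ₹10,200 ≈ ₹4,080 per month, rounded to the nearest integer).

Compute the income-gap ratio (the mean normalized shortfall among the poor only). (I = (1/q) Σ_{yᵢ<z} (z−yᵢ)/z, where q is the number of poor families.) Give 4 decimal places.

Below the line: ₹700 (q = 1 of N = 8).
Relative gaps: 0.8284; sum = 0.828431.
I averages over the q = 1 poor units only: 0.828431 / 1 = 0.8284.

0.8284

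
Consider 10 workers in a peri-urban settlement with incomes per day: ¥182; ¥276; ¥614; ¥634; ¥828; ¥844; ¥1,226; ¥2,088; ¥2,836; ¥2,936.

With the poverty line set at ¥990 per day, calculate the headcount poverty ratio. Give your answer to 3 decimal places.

0.600

6 of the 10 workers have income below ¥990.
H = 6/10 = 0.600.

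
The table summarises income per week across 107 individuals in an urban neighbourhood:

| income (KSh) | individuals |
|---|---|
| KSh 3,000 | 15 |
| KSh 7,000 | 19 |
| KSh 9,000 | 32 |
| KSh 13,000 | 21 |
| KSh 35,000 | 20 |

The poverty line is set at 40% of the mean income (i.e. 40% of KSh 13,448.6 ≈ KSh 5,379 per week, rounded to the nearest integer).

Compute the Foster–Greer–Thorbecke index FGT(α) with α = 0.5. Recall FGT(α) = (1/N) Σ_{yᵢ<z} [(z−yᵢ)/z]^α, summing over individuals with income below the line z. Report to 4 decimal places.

0.0932

Below z: 15×KSh 3,000 (q = 15 of N = 107).
Gap ratios (z−y)/z: (5379−3000)/5379 = 0.4423 (×15).
Raised to α = 0.5: 0.66504 (×15).
Sum = 9.975570; FGT(0.5) = 9.975570 / 107 = 0.0932.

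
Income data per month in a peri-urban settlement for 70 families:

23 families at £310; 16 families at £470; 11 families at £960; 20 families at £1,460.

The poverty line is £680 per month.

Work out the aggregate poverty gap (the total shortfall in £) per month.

Below the line: 23×£310, 16×£470 (q = 39 of N = 70).
Individual gaps: 23×(680−310) = 8510; 16×(680−470) = 3360.
Aggregate gap = £11,870.

£11,870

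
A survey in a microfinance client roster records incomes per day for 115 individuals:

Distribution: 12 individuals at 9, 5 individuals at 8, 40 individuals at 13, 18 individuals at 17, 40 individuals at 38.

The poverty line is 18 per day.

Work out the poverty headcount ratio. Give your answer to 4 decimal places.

0.6522

75 of the 115 individuals have income below 18.
H = 75/115 = 0.6522.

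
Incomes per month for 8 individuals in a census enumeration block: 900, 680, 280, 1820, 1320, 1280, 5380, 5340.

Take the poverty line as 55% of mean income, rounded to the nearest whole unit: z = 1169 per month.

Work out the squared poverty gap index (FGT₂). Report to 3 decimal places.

Below the line: 280, 680, 900 (q = 3 of N = 8).
Relative gaps: (1169−280)/1169 = 0.7605; (1169−680)/1169 = 0.4183; (1169−900)/1169 = 0.2301.
Squared: 0.5783; 0.1750; 0.0530.
Sum = 0.806260; P₂ = 0.806260 / 8 = 0.101.

0.101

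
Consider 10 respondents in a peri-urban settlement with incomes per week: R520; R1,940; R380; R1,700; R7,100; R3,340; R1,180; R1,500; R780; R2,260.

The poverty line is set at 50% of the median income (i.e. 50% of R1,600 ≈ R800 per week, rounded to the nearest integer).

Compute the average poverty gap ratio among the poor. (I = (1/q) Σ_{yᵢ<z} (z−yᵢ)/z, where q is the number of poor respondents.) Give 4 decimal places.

Below z: R380, R520, R780 (q = 3 of N = 10).
Shortfall ratios (z−y)/z: 0.5250, 0.3500, 0.0250; sum = 0.900000.
The income-gap ratio divides by q (the poor only): 0.900000 / 3 = 0.3000.

0.3000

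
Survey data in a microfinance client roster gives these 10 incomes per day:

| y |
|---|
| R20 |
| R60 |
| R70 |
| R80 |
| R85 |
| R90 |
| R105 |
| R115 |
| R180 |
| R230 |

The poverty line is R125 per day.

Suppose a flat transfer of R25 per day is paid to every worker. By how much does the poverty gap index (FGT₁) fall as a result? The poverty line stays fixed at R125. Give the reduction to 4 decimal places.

0.1440

Before: below the line — R20, R60, R70, R80, R85, R90, R105, R115; poverty gap index (FGT₁) = 0.300000.
After the R25 transfer: below the line — R45, R85, R95, R105, R110, R115; poverty gap index (FGT₁) = 0.156000.
Reduction = 0.300000 − 0.156000 = 0.1440.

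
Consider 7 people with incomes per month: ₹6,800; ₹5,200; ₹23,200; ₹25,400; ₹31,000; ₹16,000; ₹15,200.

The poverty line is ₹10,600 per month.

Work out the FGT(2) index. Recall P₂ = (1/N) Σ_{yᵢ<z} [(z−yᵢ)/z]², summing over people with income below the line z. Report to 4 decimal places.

0.0554

Below z: ₹5,200, ₹6,800 (q = 2 of N = 7).
Shortfall ratios: (10600−5200)/10600 = 0.5094; (10600−6800)/10600 = 0.3585.
Squared: 0.2595; 0.1285.
Sum = 0.388038; P₂ = 0.388038 / 7 = 0.0554.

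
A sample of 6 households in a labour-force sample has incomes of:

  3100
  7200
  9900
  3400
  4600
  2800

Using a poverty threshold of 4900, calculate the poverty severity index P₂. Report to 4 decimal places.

0.0693

Below the line: 2800, 3100, 3400, 4600 (q = 4 of N = 6).
Gap ratios (z−y)/z: (4900−2800)/4900 = 0.4286; (4900−3100)/4900 = 0.3673; (4900−3400)/4900 = 0.3061; (4900−4600)/4900 = 0.0612.
Squared: 0.1837; 0.1349; 0.0937; 0.0037.
Sum = 0.416077; P₂ = 0.416077 / 6 = 0.0693.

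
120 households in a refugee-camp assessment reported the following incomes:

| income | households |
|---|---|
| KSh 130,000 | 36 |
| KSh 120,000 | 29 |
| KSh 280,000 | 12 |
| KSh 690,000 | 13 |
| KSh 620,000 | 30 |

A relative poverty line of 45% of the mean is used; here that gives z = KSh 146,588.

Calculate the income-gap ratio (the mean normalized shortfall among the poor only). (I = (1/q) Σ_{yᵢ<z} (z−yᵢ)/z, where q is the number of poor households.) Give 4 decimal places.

Incomes under z: 29×KSh 120,000, 36×KSh 130,000 (q = 65 of N = 120).
Relative gaps: 0.1814 (×29), 0.1132 (×36); sum = 9.333779.
The income-gap ratio divides by q (the poor only): 9.333779 / 65 = 0.1436.

0.1436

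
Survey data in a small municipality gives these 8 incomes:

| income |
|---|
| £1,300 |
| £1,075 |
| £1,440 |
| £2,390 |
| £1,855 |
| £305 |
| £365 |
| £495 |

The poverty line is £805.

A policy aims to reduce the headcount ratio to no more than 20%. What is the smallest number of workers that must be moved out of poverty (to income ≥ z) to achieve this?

Currently q = 3 of N = 8 are below the line (H = 0.375).
A headcount ratio of at most 20% allows at most ⌊0.20 × 8⌋ = 1 poor workers.
So at least 3 − 1 = 2 must be lifted.

2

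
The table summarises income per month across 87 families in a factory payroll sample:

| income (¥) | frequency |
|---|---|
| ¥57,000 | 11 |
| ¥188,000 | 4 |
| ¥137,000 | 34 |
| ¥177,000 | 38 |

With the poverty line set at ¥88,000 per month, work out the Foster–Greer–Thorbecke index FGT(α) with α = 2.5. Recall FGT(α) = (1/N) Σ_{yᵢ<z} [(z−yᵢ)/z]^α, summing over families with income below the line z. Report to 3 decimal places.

0.009

Poor units: 11×¥57,000 (q = 11 of N = 87).
Normalized shortfalls: (88000−57000)/88000 = 0.3523 (×11).
Raised to α = 2.5: 0.07365 (×11).
Sum = 0.810196; FGT(2.5) = 0.810196 / 87 = 0.009.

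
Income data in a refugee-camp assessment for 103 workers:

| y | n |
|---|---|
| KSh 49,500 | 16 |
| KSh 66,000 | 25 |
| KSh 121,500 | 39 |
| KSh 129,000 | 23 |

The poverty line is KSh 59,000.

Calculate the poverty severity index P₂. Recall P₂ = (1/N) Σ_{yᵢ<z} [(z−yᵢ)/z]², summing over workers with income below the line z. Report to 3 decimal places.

0.004

Incomes under z: 16×KSh 49,500 (q = 16 of N = 103).
Relative gaps: (59000−49500)/59000 = 0.1610 (×16).
Squared: 0.0259 (×16).
Sum = 0.414823; P₂ = 0.414823 / 103 = 0.004.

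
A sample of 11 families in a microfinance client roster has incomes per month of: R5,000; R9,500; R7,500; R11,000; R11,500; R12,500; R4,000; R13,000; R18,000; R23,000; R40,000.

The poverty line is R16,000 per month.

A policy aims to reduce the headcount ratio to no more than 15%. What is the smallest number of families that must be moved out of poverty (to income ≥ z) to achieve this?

Currently q = 8 of N = 11 are below the line (H = 0.727).
A headcount ratio of at most 15% allows at most ⌊0.15 × 11⌋ = 1 poor families.
So at least 8 − 1 = 7 must be lifted.

7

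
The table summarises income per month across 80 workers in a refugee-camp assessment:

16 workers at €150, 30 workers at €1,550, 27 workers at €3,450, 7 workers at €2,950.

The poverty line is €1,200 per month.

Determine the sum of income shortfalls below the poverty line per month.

Incomes under z: 16×€150 (q = 16 of N = 80).
Individual gaps: 16×(1200−150) = 16800.
Aggregate gap = €16,800.

€16,800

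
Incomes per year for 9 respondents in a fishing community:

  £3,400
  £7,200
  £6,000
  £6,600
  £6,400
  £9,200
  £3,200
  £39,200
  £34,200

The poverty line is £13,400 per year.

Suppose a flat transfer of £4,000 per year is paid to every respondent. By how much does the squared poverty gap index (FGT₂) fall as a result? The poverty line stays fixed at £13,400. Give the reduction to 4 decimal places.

Before: below the line — £3,200, £3,400, £6,000, £6,400, £6,600, £7,200, £9,200; squared poverty gap index (FGT₂) = 0.253781.
After the £4,000 transfer: below the line — £7,200, £7,400, £10,000, £10,400, £10,600, £11,200, £13,200; squared poverty gap index (FGT₂) = 0.066657.
Reduction = 0.253781 − 0.066657 = 0.1871.

0.1871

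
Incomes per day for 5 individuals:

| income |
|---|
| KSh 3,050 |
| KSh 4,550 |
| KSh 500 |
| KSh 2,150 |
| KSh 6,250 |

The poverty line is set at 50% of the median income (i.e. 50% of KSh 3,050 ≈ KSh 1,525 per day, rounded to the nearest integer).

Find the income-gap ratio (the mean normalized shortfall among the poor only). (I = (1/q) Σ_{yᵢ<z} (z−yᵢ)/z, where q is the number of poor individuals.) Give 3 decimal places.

Poor units: KSh 500 (q = 1 of N = 5).
Shortfall ratios (z−y)/z: 0.6721; sum = 0.672131.
I averages over the q = 1 poor units only: 0.672131 / 1 = 0.672.

0.672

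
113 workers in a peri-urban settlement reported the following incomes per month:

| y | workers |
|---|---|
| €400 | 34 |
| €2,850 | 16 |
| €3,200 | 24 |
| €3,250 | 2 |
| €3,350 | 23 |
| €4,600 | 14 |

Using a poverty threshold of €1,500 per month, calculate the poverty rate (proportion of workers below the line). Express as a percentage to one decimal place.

34 of the 113 workers have income below €1,500.
H = 34/113 = 30.1%.

30.1%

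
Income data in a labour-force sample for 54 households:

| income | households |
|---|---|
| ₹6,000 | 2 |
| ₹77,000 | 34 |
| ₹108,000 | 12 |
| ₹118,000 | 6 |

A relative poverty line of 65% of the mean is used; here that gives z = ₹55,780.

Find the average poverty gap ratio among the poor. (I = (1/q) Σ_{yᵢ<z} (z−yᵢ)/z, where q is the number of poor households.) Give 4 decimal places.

Below z: 2×₹6,000 (q = 2 of N = 54).
Shortfall ratios (z−y)/z: 0.8924 (×2); sum = 1.784869.
I averages over the q = 2 poor units only: 1.784869 / 2 = 0.8924.

0.8924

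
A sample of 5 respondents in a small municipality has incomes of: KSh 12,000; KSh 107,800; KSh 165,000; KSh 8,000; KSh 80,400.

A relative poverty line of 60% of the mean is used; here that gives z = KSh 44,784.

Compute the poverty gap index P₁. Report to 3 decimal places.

0.311

Below z: KSh 8,000, KSh 12,000 (q = 2 of N = 5).
Gap ratios (z−y)/z: (44784−8000)/44784 = 0.8214; (44784−12000)/44784 = 0.7320.
Σ = 1.553412. Dividing by the full population N = 5 gives P₁ = 0.311.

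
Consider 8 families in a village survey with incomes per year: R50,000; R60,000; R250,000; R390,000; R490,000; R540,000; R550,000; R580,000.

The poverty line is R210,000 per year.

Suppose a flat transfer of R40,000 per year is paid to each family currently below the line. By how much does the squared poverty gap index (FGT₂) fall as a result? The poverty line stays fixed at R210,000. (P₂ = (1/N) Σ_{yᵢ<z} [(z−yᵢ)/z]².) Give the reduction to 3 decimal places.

0.061

Before: below the line — R50,000, R60,000; squared poverty gap index (FGT₂) = 0.13634.
After the R40,000 transfer: below the line — R90,000, R100,000; squared poverty gap index (FGT₂) = 0.07511.
Reduction = 0.13634 − 0.07511 = 0.061.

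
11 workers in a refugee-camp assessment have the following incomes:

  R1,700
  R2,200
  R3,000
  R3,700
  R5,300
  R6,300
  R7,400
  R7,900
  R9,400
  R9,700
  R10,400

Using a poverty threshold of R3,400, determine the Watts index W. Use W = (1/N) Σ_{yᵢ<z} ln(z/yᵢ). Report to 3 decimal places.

0.114

Poor units: R1,700, R2,200, R3,000 (q = 3 of N = 11).
Log shortfalls: ln(3400/1700) = 0.6931; ln(3400/2200) = 0.4353; ln(3400/3000) = 0.1252.
W = 1.253628 / 11 = 0.114.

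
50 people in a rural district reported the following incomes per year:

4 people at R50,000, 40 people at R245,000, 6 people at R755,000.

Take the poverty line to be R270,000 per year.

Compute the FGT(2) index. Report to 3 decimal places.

Below the line: 4×R50,000, 40×R245,000 (q = 44 of N = 50).
Shortfall ratios: (270000−50000)/270000 = 0.8148 (×4); (270000−245000)/270000 = 0.0926 (×40).
Squared: 0.6639 (×4); 0.0086 (×40).
Sum = 2.998628; P₂ = 2.998628 / 50 = 0.060.

0.060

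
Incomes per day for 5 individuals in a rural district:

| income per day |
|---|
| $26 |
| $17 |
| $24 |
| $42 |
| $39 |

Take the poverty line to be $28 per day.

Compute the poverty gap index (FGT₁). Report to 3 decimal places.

0.121

Incomes under z: $17, $24, $26 (q = 3 of N = 5).
Relative gaps: (28−17)/28 = 0.3929; (28−24)/28 = 0.1429; (28−26)/28 = 0.0714.
Σ = 0.607143. Dividing by the full population N = 5 gives P₁ = 0.121.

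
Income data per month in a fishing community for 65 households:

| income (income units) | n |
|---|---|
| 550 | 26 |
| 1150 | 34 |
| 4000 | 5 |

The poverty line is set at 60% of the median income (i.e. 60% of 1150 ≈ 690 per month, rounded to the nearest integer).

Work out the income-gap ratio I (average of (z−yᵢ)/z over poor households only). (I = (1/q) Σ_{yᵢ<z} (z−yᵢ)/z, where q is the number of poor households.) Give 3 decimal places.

0.203

Below z: 26×550 (q = 26 of N = 65).
Relative gaps: 0.2029 (×26); sum = 5.275362.
I averages over the q = 26 poor units only: 5.275362 / 26 = 0.203.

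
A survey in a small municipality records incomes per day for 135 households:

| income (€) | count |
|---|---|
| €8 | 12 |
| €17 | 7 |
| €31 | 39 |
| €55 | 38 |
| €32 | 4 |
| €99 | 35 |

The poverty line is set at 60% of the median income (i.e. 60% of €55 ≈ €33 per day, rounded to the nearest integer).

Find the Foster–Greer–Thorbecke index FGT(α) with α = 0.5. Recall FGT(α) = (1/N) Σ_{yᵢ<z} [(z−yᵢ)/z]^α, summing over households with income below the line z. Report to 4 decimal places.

0.1898

Below z: 12×€8, 7×€17, 39×€31, 4×€32 (q = 62 of N = 135).
Normalized shortfalls: (33−8)/33 = 0.7576 (×12); (33−17)/33 = 0.4848 (×7); (33−31)/33 = 0.0606 (×39); (33−32)/33 = 0.0303 (×4).
Raised to α = 0.5: 0.87039 (×12); 0.69631 (×7); 0.24618 (×39); 0.17408 (×4).
Sum = 25.616281; FGT(0.5) = 25.616281 / 135 = 0.1898.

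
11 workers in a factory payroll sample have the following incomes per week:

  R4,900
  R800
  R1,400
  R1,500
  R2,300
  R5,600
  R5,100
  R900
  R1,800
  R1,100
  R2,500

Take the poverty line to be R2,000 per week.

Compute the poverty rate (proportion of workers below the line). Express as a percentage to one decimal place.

6 of the 11 workers have income below R2,000.
H = 6/11 = 54.5%.

54.5%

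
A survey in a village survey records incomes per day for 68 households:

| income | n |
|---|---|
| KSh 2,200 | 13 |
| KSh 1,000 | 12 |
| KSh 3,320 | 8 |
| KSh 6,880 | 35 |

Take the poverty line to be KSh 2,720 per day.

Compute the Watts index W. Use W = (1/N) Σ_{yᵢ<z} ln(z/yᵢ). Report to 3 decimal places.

0.217

Below z: 12×KSh 1,000, 13×KSh 2,200 (q = 25 of N = 68).
ln(z/y) terms: ln(2720/1000) = 1.0006 (×12); ln(2720/2200) = 0.2122 (×13).
W = 14.765851 / 68 = 0.217.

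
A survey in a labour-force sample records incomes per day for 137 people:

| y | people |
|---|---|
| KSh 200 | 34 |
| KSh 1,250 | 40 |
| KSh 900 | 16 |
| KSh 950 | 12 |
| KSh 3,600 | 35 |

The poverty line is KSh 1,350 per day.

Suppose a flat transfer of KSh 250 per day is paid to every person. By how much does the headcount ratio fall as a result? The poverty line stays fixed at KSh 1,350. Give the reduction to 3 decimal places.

Before: below the line — 34×KSh 200, 16×KSh 900, 12×KSh 950, 40×KSh 1,250; headcount ratio = 0.74453.
After the KSh 250 transfer: below the line — 34×KSh 450, 16×KSh 1,150, 12×KSh 1,200; headcount ratio = 0.45255.
Reduction = 0.74453 − 0.45255 = 0.292.

0.292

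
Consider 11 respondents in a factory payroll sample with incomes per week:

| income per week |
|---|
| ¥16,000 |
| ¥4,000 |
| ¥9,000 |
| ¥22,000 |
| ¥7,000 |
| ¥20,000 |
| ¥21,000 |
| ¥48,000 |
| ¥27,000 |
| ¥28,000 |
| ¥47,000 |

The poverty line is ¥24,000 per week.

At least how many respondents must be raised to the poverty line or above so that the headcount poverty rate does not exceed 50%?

7 of the 11 respondents are poor, so H = 7/11 = 0.636.
A headcount ratio of at most 50% allows at most ⌊0.50 × 11⌋ = 5 poor respondents.
So at least 7 − 5 = 2 must be lifted.

2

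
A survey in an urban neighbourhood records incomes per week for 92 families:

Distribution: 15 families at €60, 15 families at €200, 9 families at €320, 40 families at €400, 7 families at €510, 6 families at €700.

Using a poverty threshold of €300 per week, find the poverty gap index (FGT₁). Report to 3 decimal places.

0.185

Poor units: 15×€60, 15×€200 (q = 30 of N = 92).
Gap ratios (z−y)/z: (300−60)/300 = 0.8000 (×15); (300−200)/300 = 0.3333 (×15).
Sum of shortfalls = 17.000000; P₁ averages over all N: 17.000000 / 92 = 0.185.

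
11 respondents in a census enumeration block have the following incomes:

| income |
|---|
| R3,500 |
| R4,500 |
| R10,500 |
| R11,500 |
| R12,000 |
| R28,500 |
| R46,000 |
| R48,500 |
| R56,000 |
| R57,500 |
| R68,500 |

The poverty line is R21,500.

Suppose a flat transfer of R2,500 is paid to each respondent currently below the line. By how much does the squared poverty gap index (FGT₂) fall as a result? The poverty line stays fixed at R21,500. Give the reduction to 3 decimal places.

Before: below the line — R3,500, R4,500, R10,500, R11,500, R12,000; squared poverty gap index (FGT₂) = 0.18177.
After the R2,500 transfer: below the line — R6,000, R7,000, R13,000, R14,000, R14,500; squared poverty gap index (FGT₂) = 0.12351.
Reduction = 0.18177 − 0.12351 = 0.058.

0.058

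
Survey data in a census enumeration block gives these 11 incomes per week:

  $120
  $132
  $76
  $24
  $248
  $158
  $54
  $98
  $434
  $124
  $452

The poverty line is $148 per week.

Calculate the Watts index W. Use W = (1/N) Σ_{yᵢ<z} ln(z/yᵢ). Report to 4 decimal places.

Below z: $24, $54, $76, $98, $120, $124, $132 (q = 7 of N = 11).
ln(z/y) terms: ln(148/24) = 1.8192; ln(148/54) = 1.0082; ln(148/76) = 0.6665; ln(148/98) = 0.4122; ln(148/120) = 0.2097; ln(148/124) = 0.1769; ln(148/132) = 0.1144.
W = 4.407172 / 11 = 0.4007.

0.4007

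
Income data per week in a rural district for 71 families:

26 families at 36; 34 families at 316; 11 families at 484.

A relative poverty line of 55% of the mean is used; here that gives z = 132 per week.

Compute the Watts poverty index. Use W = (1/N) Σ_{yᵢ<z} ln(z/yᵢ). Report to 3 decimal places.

0.476

Poor units: 26×36 (q = 26 of N = 71).
ln(z/y) terms: ln(132/36) = 1.2993 (×26).
W = 33.781358 / 71 = 0.476.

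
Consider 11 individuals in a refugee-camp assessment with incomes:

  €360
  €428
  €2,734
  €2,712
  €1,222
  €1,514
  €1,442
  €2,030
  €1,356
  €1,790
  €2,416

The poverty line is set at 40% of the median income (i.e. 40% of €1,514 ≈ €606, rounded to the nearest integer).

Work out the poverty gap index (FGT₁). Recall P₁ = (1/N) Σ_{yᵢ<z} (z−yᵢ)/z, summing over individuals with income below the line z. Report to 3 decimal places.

0.064

Below the line: €360, €428 (q = 2 of N = 11).
Gap ratios (z−y)/z: (606−360)/606 = 0.4059; (606−428)/606 = 0.2937.
Sum of shortfalls = 0.699670; P₁ averages over all N: 0.699670 / 11 = 0.064.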